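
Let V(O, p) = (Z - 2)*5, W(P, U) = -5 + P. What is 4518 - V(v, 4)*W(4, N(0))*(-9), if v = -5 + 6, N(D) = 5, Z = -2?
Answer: 4698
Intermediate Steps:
v = 1
V(O, p) = -20 (V(O, p) = (-2 - 2)*5 = -4*5 = -20)
4518 - V(v, 4)*W(4, N(0))*(-9) = 4518 - (-20*(-5 + 4))*(-9) = 4518 - (-20*(-1))*(-9) = 4518 - 20*(-9) = 4518 - 1*(-180) = 4518 + 180 = 4698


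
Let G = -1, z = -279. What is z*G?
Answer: 279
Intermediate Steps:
z*G = -279*(-1) = 279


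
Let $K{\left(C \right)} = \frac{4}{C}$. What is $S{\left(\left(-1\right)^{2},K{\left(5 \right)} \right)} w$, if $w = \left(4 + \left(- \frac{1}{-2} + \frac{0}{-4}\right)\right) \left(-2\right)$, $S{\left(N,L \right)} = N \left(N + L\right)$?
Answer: $- \frac{81}{5} \approx -16.2$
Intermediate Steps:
$S{\left(N,L \right)} = N \left(L + N\right)$
$w = -9$ ($w = \left(4 + \left(\left(-1\right) \left(- \frac{1}{2}\right) + 0 \left(- \frac{1}{4}\right)\right)\right) \left(-2\right) = \left(4 + \left(\frac{1}{2} + 0\right)\right) \left(-2\right) = \left(4 + \frac{1}{2}\right) \left(-2\right) = \frac{9}{2} \left(-2\right) = -9$)
$S{\left(\left(-1\right)^{2},K{\left(5 \right)} \right)} w = \left(-1\right)^{2} \left(\frac{4}{5} + \left(-1\right)^{2}\right) \left(-9\right) = 1 \left(4 \cdot \frac{1}{5} + 1\right) \left(-9\right) = 1 \left(\frac{4}{5} + 1\right) \left(-9\right) = 1 \cdot \frac{9}{5} \left(-9\right) = \frac{9}{5} \left(-9\right) = - \frac{81}{5}$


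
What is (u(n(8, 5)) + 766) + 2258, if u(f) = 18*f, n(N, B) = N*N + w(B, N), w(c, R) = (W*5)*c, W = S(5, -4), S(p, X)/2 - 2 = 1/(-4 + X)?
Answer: 11727/2 ≈ 5863.5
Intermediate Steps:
S(p, X) = 4 + 2/(-4 + X)
W = 15/4 (W = 2*(-7 + 2*(-4))/(-4 - 4) = 2*(-7 - 8)/(-8) = 2*(-1/8)*(-15) = 15/4 ≈ 3.7500)
w(c, R) = 75*c/4 (w(c, R) = ((15/4)*5)*c = 75*c/4)
n(N, B) = N**2 + 75*B/4 (n(N, B) = N*N + 75*B/4 = N**2 + 75*B/4)
(u(n(8, 5)) + 766) + 2258 = (18*(8**2 + (75/4)*5) + 766) + 2258 = (18*(64 + 375/4) + 766) + 2258 = (18*(631/4) + 766) + 2258 = (5679/2 + 766) + 2258 = 7211/2 + 2258 = 11727/2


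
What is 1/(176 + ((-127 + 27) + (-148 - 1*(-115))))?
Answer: 1/43 ≈ 0.023256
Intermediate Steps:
1/(176 + ((-127 + 27) + (-148 - 1*(-115)))) = 1/(176 + (-100 + (-148 + 115))) = 1/(176 + (-100 - 33)) = 1/(176 - 133) = 1/43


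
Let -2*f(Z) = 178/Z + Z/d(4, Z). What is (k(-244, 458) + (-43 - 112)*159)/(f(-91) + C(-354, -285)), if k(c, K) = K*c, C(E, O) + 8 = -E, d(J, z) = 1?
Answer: -24824254/71431 ≈ -347.53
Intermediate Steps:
C(E, O) = -8 - E
f(Z) = -89/Z - Z/2 (f(Z) = -(178/Z + Z/1)/2 = -(178/Z + Z*1)/2 = -(178/Z + Z)/2 = -(Z + 178/Z)/2 = -89/Z - Z/2)
(k(-244, 458) + (-43 - 112)*159)/(f(-91) + C(-354, -285)) = (458*(-244) + (-43 - 112)*159)/((-89/(-91) - 1/2*(-91)) + (-8 - 1*(-354))) = (-111752 - 155*159)/((-89*(-1/91) + 91/2) + (-8 + 354)) = (-111752 - 24645)/((89/91 + 91/2) + 346) = -136397/(8459/182 + 346) = -136397/71431/182 = -136397*182/71431 = -24824254/71431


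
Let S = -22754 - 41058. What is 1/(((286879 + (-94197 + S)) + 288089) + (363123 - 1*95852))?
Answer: 1/684230 ≈ 1.4615e-6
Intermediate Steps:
S = -63812
1/(((286879 + (-94197 + S)) + 288089) + (363123 - 1*95852)) = 1/(((286879 + (-94197 - 63812)) + 288089) + (363123 - 1*95852)) = 1/(((286879 - 158009) + 288089) + (363123 - 95852)) = 1/((128870 + 288089) + 267271) = 1/(416959 + 267271) = 1/684230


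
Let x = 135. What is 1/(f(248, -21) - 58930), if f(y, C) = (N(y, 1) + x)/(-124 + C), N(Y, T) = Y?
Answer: -145/8545233 ≈ -1.6969e-5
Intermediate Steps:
f(y, C) = (135 + y)/(-124 + C) (f(y, C) = (y + 135)/(-124 + C) = (135 + y)/(-124 + C))
1/(f(248, -21) - 58930) = 1/((135 + 248)/(-124 - 21) - 58930) = 1/(383/(-145) - 58930) = 1/(-1/145*383 - 58930) = 1/(-383/145 - 58930) = 1/(-8545233/145) = -145/8545233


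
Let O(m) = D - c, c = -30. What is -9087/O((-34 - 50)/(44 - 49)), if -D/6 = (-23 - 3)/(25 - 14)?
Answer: -33319/162 ≈ -205.67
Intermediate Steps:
D = 156/11 (D = -6*(-23 - 3)/(25 - 14) = -(-156)/11 = -6*(-26/11) = 156/11 ≈ 14.182)
O(m) = 486/11 (O(m) = 156/11 - 1*(-30) = 156/11 + 30 = 486/11)
-9087/O((-34 - 50)/(44 - 49)) = -9087/486/11 = -9087*11/486 = -33319/162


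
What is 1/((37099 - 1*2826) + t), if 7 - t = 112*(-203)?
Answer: 1/57016 ≈ 1.7539e-5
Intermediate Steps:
t = 22743 (t = 7 - 112*(-203) = 7 - 1*(-22736) = 7 + 22736 = 22743)
1/((37099 - 1*2826) + t) = 1/((37099 - 1*2826) + 22743) = 1/((37099 - 2826) + 22743) = 1/(34273 + 22743) = 1/57016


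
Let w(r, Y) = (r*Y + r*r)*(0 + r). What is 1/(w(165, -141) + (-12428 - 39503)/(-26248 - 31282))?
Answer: 5230/3417286721 ≈ 1.5305e-6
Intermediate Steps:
w(r, Y) = r*(r² + Y*r) (w(r, Y) = (Y*r + r²)*r = (r² + Y*r)*r = r*(r² + Y*r))
1/(w(165, -141) + (-12428 - 39503)/(-26248 - 31282)) = 1/(165²*(-141 + 165) + (-12428 - 39503)/(-26248 - 31282)) = 1/(27225*24 - 51931/(-57530)) = 1/(653400 - 51931*(-1/57530)) = 1/(653400 + 4721/5230) = 1/(3417286721/5230) = 5230/3417286721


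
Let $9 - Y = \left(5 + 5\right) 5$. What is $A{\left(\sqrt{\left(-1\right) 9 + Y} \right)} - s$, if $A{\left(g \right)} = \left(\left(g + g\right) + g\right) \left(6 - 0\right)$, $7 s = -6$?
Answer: $\frac{6}{7} + 90 i \sqrt{2} \approx 0.85714 + 127.28 i$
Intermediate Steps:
$s = - \frac{6}{7}$ ($s = \frac{1}{7} \left(-6\right) = - \frac{6}{7} \approx -0.85714$)
$Y = -41$ ($Y = 9 - \left(5 + 5\right) 5 = 9 - 10 \cdot 5 = 9 - 50 = -41$)
$A{\left(g \right)} = 18 g$ ($A{\left(g \right)} = \left(2 g + g\right) \left(6 + 0\right) = 3 g 6 = 18 g$)
$A{\left(\sqrt{\left(-1\right) 9 + Y} \right)} - s = 18 \sqrt{\left(-1\right) 9 - 41} - - \frac{6}{7} = 18 \sqrt{-9 - 41} + \frac{6}{7} = 18 \sqrt{-50} + \frac{6}{7} = 18 \cdot 5 i \sqrt{2} + \frac{6}{7} = 90 i \sqrt{2} + \frac{6}{7} = \frac{6}{7} + 90 i \sqrt{2}$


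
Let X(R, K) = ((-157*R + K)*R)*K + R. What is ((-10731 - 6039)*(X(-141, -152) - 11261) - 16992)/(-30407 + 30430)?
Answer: -7901539665852/23 ≈ -3.4354e+11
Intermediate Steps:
X(R, K) = R + K*R*(K - 157*R) (X(R, K) = ((K - 157*R)*R)*K + R = (R*(K - 157*R))*K + R = K*R*(K - 157*R) + R = R + K*R*(K - 157*R))
((-10731 - 6039)*(X(-141, -152) - 11261) - 16992)/(-30407 + 30430) = ((-10731 - 6039)*(-141*(1 + (-152)**2 - 157*(-152)*(-141)) - 11261) - 16992)/(-30407 + 30430) = (-16770*(-141*(1 + 23104 - 3364824) - 11261) - 16992)/23 = (-16770*(-141*(-3341719) - 11261) - 16992)*(1/23) = (-16770*(471182379 - 11261) - 16992)*(1/23) = (-16770*471171118 - 16992)*(1/23) = (-7901539648860 - 16992)*(1/23) = -7901539665852*1/23 = -7901539665852/23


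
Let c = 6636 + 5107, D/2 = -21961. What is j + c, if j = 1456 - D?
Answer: 57121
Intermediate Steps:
D = -43922 (D = 2*(-21961) = -43922)
c = 11743
j = 45378 (j = 1456 - 1*(-43922) = 1456 + 43922 = 45378)
j + c = 45378 + 11743 = 57121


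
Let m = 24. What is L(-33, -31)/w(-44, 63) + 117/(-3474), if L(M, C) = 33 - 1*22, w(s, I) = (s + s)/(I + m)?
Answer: -16843/1544 ≈ -10.909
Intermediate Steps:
w(s, I) = 2*s/(24 + I) (w(s, I) = (s + s)/(I + 24) = (2*s)/(24 + I) = 2*s/(24 + I))
L(M, C) = 11 (L(M, C) = 33 - 22 = 11)
L(-33, -31)/w(-44, 63) + 117/(-3474) = 11/((2*(-44)/(24 + 63))) + 117/(-3474) = 11/((2*(-44)/87)) + 117*(-1/3474) = 11/((2*(-44)*(1/87))) - 13/386 = 11/(-88/87) - 13/386 = 11*(-87/88) - 13/386 = -87/8 - 13/386 = -16843/1544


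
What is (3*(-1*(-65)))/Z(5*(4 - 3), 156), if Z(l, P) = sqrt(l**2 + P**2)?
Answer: 195*sqrt(24361)/24361 ≈ 1.2494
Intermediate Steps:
Z(l, P) = sqrt(P**2 + l**2)
(3*(-1*(-65)))/Z(5*(4 - 3), 156) = (3*(-1*(-65)))/(sqrt(156**2 + (5*(4 - 3))**2)) = (3*65)/(sqrt(24336 + (5*1)**2)) = 195/(sqrt(24336 + 5**2)) = 195/(sqrt(24336 + 25)) = 195/(sqrt(24361)) = 195*(sqrt(24361)/24361) = 195*sqrt(24361)/24361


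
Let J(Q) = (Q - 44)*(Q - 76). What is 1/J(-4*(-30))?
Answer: 1/3344 ≈ 0.00029904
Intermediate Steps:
J(Q) = (-76 + Q)*(-44 + Q) (J(Q) = (-44 + Q)*(-76 + Q) = (-76 + Q)*(-44 + Q))
1/J(-4*(-30)) = 1/(3344 + (-4*(-30))² - (-480)*(-30)) = 1/(3344 + 120² - 120*120) = 1/(3344 + 14400 - 14400) = 1/3344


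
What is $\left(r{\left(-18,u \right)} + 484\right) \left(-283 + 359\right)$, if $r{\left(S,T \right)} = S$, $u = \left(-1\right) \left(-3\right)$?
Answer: $35416$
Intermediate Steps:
$u = 3$
$\left(r{\left(-18,u \right)} + 484\right) \left(-283 + 359\right) = \left(-18 + 484\right) \left(-283 + 359\right) = 466 \cdot 76 = 35416$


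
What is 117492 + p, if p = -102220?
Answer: 15272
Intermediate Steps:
117492 + p = 117492 - 102220 = 15272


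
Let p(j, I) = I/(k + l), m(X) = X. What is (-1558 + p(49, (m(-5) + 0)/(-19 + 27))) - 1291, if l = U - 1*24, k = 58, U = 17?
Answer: -1162397/408 ≈ -2849.0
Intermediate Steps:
l = -7 (l = 17 - 1*24 = 17 - 24 = -7)
p(j, I) = I/51 (p(j, I) = I/(58 - 7) = I/51)
(-1558 + p(49, (m(-5) + 0)/(-19 + 27))) - 1291 = (-1558 + ((-5 + 0)/(-19 + 27))/51) - 1291 = (-1558 + (-5/8)/51) - 1291 = (-1558 + (-5*1/8)/51) - 1291 = (-1558 + (1/51)*(-5/8)) - 1291 = (-1558 - 5/408) - 1291 = -635669/408 - 1291 = -1162397/408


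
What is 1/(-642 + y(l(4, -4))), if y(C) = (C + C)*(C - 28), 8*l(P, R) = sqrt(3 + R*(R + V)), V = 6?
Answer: 32*I/(-20549*I + 224*sqrt(5)) ≈ -0.0015563 + 3.7935e-5*I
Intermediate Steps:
l(P, R) = sqrt(3 + R*(6 + R))/8 (l(P, R) = sqrt(3 + R*(R + 6))/8 = sqrt(3 + R*(6 + R))/8)
y(C) = 2*C*(-28 + C) (y(C) = (2*C)*(-28 + C) = 2*C*(-28 + C))
1/(-642 + y(l(4, -4))) = 1/(-642 + 2*(sqrt(3 + (-4)**2 + 6*(-4))/8)*(-28 + sqrt(3 + (-4)**2 + 6*(-4))/8)) = 1/(-642 + 2*(sqrt(3 + 16 - 24)/8)*(-28 + sqrt(3 + 16 - 24)/8)) = 1/(-642 + 2*(sqrt(-5)/8)*(-28 + sqrt(-5)/8)) = 1/(-642 + 2*((I*sqrt(5))/8)*(-28 + (I*sqrt(5))/8)) = 1/(-642 + 2*(I*sqrt(5)/8)*(-28 + I*sqrt(5)/8)) = 1/(-642 + I*sqrt(5)*(-28 + I*sqrt(5)/8)/4)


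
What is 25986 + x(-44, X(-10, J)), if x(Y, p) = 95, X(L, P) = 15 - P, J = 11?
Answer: 26081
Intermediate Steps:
25986 + x(-44, X(-10, J)) = 25986 + 95 = 26081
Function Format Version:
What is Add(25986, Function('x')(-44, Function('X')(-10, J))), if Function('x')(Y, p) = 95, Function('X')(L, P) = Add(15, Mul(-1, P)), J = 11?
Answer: 26081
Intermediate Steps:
Add(25986, Function('x')(-44, Function('X')(-10, J))) = Add(25986, 95) = 26081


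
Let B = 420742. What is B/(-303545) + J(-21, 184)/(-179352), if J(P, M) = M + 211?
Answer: -75580819459/54441402840 ≈ -1.3883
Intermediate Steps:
J(P, M) = 211 + M
B/(-303545) + J(-21, 184)/(-179352) = 420742/(-303545) + (211 + 184)/(-179352) = 420742*(-1/303545) + 395*(-1/179352) = -420742/303545 - 395/179352 = -75580819459/54441402840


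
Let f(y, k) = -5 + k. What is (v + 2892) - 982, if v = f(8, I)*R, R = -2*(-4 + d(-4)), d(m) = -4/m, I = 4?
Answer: 1904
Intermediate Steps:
R = 6 (R = -2*(-4 - 4/(-4)) = -2*(-4 - 4*(-¼)) = -2*(-4 + 1) = -2*(-3) = 6)
v = -6 (v = (-5 + 4)*6 = -1*6 = -6)
(v + 2892) - 982 = (-6 + 2892) - 982 = 2886 - 982 = 1904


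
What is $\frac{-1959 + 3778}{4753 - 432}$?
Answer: $\frac{1819}{4321} \approx 0.42097$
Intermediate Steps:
$\frac{-1959 + 3778}{4753 - 432} = \frac{1819}{4321}$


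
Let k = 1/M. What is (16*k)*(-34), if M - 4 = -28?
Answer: 68/3 ≈ 22.667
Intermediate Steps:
M = -24 (M = 4 - 28 = -24)
k = -1/24 (k = 1/(-24) = -1/24 ≈ -0.041667)
(16*k)*(-34) = (16*(-1/24))*(-34) = -2/3*(-34) = 68/3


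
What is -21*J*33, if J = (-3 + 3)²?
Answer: 0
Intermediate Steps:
J = 0 (J = 0² = 0)
-21*J*33 = -0*33 = -21*0 = 0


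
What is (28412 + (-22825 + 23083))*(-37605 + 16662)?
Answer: -600435810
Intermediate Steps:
(28412 + (-22825 + 23083))*(-37605 + 16662) = (28412 + 258)*(-20943) = 28670*(-20943) = -600435810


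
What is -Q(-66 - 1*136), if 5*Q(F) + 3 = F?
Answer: 41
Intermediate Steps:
Q(F) = -⅗ + F/5
-Q(-66 - 1*136) = -(-⅗ + (-66 - 1*136)/5) = -(-⅗ + (-66 - 136)/5) = -(-⅗ + (⅕)*(-202)) = -(-⅗ - 202/5) = -1*(-41) = 41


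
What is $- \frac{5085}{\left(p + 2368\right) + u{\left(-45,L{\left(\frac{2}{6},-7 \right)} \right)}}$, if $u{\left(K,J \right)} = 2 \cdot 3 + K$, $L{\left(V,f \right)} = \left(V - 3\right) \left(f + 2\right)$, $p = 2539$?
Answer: $- \frac{5085}{4868} \approx -1.0446$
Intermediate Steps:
$L{\left(V,f \right)} = \left(-3 + V\right) \left(2 + f\right)$
$u{\left(K,J \right)} = 6 + K$
$- \frac{5085}{\left(p + 2368\right) + u{\left(-45,L{\left(\frac{2}{6},-7 \right)} \right)}} = - \frac{5085}{\left(2539 + 2368\right) + \left(6 - 45\right)} = - \frac{5085}{4907 - 39} = - \frac{5085}{4868}$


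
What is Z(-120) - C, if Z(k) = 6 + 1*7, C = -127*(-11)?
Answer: -1384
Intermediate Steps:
C = 1397
Z(k) = 13 (Z(k) = 6 + 7 = 13)
Z(-120) - C = 13 - 1*1397 = 13 - 1397 = -1384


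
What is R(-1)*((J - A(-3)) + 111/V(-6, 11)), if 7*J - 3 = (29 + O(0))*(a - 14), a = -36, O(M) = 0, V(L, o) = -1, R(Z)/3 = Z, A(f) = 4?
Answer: 6756/7 ≈ 965.14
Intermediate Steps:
R(Z) = 3*Z
J = -1447/7 (J = 3/7 + ((29 + 0)*(-36 - 14))/7 = 3/7 + (29*(-50))/7 = 3/7 + (1/7)*(-1450) = 3/7 - 1450/7 = -1447/7 ≈ -206.71)
R(-1)*((J - A(-3)) + 111/V(-6, 11)) = (3*(-1))*((-1447/7 - 1*4) + 111/(-1)) = -3*((-1447/7 - 4) + 111*(-1)) = -3*(-1475/7 - 111) = -3*(-2252/7) = 6756/7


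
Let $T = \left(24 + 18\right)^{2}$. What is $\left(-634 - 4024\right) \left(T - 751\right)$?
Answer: $-4718554$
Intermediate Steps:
$T = 1764$ ($T = 42^{2} = 1764$)
$\left(-634 - 4024\right) \left(T - 751\right) = \left(-634 - 4024\right) \left(1764 - 751\right) = \left(-4658\right) 1013 = -4718554$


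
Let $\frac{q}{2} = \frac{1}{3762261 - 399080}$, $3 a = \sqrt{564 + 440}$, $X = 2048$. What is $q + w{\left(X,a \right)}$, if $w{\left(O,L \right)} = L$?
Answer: $\frac{2}{3363181} + \frac{2 \sqrt{251}}{3} \approx 10.562$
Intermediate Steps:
$a = \frac{2 \sqrt{251}}{3}$ ($a = \frac{\sqrt{564 + 440}}{3} = \frac{\sqrt{1004}}{3} = \frac{2 \sqrt{251}}{3} \approx 10.562$)
$q = \frac{2}{3363181}$ ($q = \frac{2}{3762261 - 399080} = \frac{2}{3363181} \approx 5.9467 \cdot 10^{-7}$)
$q + w{\left(X,a \right)} = \frac{2}{3363181} + \frac{2 \sqrt{251}}{3}$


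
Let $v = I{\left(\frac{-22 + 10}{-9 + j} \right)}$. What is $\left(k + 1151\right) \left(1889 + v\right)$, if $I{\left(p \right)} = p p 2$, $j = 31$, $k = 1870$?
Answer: $\frac{690724461}{121} \approx 5.7085 \cdot 10^{6}$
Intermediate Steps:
$I{\left(p \right)} = 2 p^{2}$ ($I{\left(p \right)} = p^{2} \cdot 2 = 2 p^{2}$)
$v = \frac{72}{121}$ ($v = 2 \left(\frac{-22 + 10}{-9 + 31}\right)^{2} = 2 \left(- \frac{12}{22}\right)^{2} = 2 \left(\left(-12\right) \frac{1}{22}\right)^{2} = 2 \left(- \frac{6}{11}\right)^{2} = 2 \cdot \frac{36}{121} = \frac{72}{121} \approx 0.59504$)
$\left(k + 1151\right) \left(1889 + v\right) = \left(1870 + 1151\right) \left(1889 + \frac{72}{121}\right) = 3021 \cdot \frac{228641}{121} = \frac{690724461}{121}$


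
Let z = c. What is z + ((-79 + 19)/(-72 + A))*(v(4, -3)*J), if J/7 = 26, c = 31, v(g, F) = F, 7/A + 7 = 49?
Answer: -183199/431 ≈ -425.06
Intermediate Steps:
A = ⅙ (A = 7/(-7 + 49) = 7/42 = 7*(1/42) = ⅙ ≈ 0.16667)
z = 31
J = 182 (J = 7*26 = 182)
z + ((-79 + 19)/(-72 + A))*(v(4, -3)*J) = 31 + ((-79 + 19)/(-72 + ⅙))*(-3*182) = 31 - 60/(-431/6)*(-546) = 31 - 60*(-6/431)*(-546) = 31 + (360/431)*(-546) = 31 - 196560/431 = -183199/431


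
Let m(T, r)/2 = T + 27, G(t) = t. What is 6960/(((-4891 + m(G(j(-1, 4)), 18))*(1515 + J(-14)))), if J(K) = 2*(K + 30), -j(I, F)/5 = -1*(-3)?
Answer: -6960/7529249 ≈ -0.00092440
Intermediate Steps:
j(I, F) = -15 (j(I, F) = -(-5)*(-3) = -5*3 = -15)
J(K) = 60 + 2*K (J(K) = 2*(30 + K) = 60 + 2*K)
m(T, r) = 54 + 2*T (m(T, r) = 2*(T + 27) = 2*(27 + T) = 54 + 2*T)
6960/(((-4891 + m(G(j(-1, 4)), 18))*(1515 + J(-14)))) = 6960/(((-4891 + (54 + 2*(-15)))*(1515 + (60 + 2*(-14))))) = 6960/(((-4891 + (54 - 30))*(1515 + (60 - 28)))) = 6960/(((-4891 + 24)*(1515 + 32))) = 6960/((-4867*1547)) = 6960/(-7529249) = 6960*(-1/7529249) = -6960/7529249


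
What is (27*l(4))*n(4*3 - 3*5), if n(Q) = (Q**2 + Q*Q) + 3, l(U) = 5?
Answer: 2835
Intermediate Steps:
n(Q) = 3 + 2*Q**2 (n(Q) = (Q**2 + Q**2) + 3 = 2*Q**2 + 3 = 3 + 2*Q**2)
(27*l(4))*n(4*3 - 3*5) = (27*5)*(3 + 2*(4*3 - 3*5)**2) = 135*(3 + 2*(12 - 15)**2) = 135*(3 + 2*(-3)**2) = 135*(3 + 2*9) = 135*(3 + 18) = 135*21 = 2835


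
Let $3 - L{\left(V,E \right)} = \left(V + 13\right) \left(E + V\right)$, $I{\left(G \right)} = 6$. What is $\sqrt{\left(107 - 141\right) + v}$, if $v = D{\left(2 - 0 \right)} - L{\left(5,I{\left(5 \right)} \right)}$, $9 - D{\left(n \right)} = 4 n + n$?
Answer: $4 \sqrt{10} \approx 12.649$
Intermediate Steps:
$L{\left(V,E \right)} = 3 - \left(13 + V\right) \left(E + V\right)$ ($L{\left(V,E \right)} = 3 - \left(V + 13\right) \left(E + V\right) = 3 - \left(13 + V\right) \left(E + V\right)$)
$D{\left(n \right)} = 9 - 5 n$ ($D{\left(n \right)} = 9 - \left(4 n + n\right) = 9 - 5 n$)
$v = 194$ ($v = \left(9 - 5 \left(2 - 0\right)\right) - \left(3 - 5^{2} - 78 - 65 - 6 \cdot 5\right) = \left(9 - 5 \left(2 + 0\right)\right) - \left(3 - 25 - 78 - 65 - 30\right) = \left(9 - 10\right) - \left(3 - 25 - 78 - 65 - 30\right) = \left(9 - 10\right) - -195 = -1 + 195 = 194$)
$\sqrt{\left(107 - 141\right) + v} = \sqrt{\left(107 - 141\right) + 194} = \sqrt{-34 + 194} = \sqrt{160} = 4 \sqrt{10}$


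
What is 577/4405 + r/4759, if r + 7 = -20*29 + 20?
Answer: 248308/20963395 ≈ 0.011845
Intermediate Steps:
r = -567 (r = -7 + (-20*29 + 20) = -7 + (-580 + 20) = -7 - 560 = -567)
577/4405 + r/4759 = 577/4405 - 567/4759 = 248308/20963395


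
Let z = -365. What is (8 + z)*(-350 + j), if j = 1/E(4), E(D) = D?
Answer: 499443/4 ≈ 1.2486e+5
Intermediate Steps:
j = ¼ (j = 1/4 = ¼ ≈ 0.25000)
(8 + z)*(-350 + j) = (8 - 365)*(-350 + ¼) = -357*(-1399/4) = 499443/4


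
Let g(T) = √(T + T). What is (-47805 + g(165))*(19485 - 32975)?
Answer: 644889450 - 13490*√330 ≈ 6.4464e+8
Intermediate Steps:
g(T) = √2*√T (g(T) = √(2*T) = √2*√T)
(-47805 + g(165))*(19485 - 32975) = (-47805 + √2*√165)*(19485 - 32975) = (-47805 + √330)*(-13490) = 644889450 - 13490*√330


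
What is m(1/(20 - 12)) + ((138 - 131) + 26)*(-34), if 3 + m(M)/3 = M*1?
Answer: -9045/8 ≈ -1130.6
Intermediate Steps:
m(M) = -9 + 3*M (m(M) = -9 + 3*(M*1) = -9 + 3*M)
m(1/(20 - 12)) + ((138 - 131) + 26)*(-34) = (-9 + 3/(20 - 12)) + ((138 - 131) + 26)*(-34) = (-9 + 3/8) + (7 + 26)*(-34) = (-9 + 3*(1/8)) + 33*(-34) = (-9 + 3/8) - 1122 = -69/8 - 1122 = -9045/8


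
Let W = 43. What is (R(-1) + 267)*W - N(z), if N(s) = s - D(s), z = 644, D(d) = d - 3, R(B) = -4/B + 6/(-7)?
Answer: 81292/7 ≈ 11613.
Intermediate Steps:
R(B) = -6/7 - 4/B (R(B) = -4/B + 6*(-⅐) = -4/B - 6/7 = -6/7 - 4/B)
D(d) = -3 + d
N(s) = 3 (N(s) = s - (-3 + s) = s + (3 - s) = 3)
(R(-1) + 267)*W - N(z) = ((-6/7 - 4/(-1)) + 267)*43 - 1*3 = ((-6/7 - 4*(-1)) + 267)*43 - 3 = ((-6/7 + 4) + 267)*43 - 3 = (22/7 + 267)*43 - 3 = (1891/7)*43 - 3 = 81313/7 - 3 = 81292/7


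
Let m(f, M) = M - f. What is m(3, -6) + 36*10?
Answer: 351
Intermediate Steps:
m(3, -6) + 36*10 = (-6 - 1*3) + 36*10 = (-6 - 3) + 360 = -9 + 360 = 351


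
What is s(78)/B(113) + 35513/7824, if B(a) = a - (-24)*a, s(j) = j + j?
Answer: 101544769/22102800 ≈ 4.5942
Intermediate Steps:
s(j) = 2*j
B(a) = 25*a (B(a) = a + 24*a = 25*a)
s(78)/B(113) + 35513/7824 = (2*78)/((25*113)) + 35513/7824 = 156/2825 + 35513*(1/7824) = 156*(1/2825) + 35513/7824 = 156/2825 + 35513/7824 = 101544769/22102800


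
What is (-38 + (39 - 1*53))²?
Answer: 2704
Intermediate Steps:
(-38 + (39 - 1*53))² = (-38 + (39 - 53))² = (-38 - 14)² = (-52)² = 2704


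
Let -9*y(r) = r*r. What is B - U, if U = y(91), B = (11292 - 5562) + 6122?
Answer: 114949/9 ≈ 12772.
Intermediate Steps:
y(r) = -r**2/9 (y(r) = -r*r/9 = -r**2/9)
B = 11852 (B = 5730 + 6122 = 11852)
U = -8281/9 (U = -1/9*91**2 = -1/9*8281 = -8281/9 ≈ -920.11)
B - U = 11852 - 1*(-8281/9) = 11852 + 8281/9 = 114949/9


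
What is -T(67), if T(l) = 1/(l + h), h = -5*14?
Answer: 1/3 ≈ 0.33333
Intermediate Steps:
h = -70
T(l) = 1/(-70 + l) (T(l) = 1/(l - 70) = 1/(-70 + l))
-T(67) = -1/(-70 + 67) = -1/(-3) = -1*(-1/3) = 1/3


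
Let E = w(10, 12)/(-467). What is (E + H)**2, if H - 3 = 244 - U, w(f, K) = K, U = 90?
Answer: 5373916249/218089 ≈ 24641.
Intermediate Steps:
H = 157 (H = 3 + (244 - 1*90) = 3 + (244 - 90) = 3 + 154 = 157)
E = -12/467 (E = 12/(-467) = 12*(-1/467) = -12/467 ≈ -0.025696)
(E + H)**2 = (-12/467 + 157)**2 = (73307/467)**2 = 5373916249/218089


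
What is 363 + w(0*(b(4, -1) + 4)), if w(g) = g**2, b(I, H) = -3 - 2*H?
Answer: 363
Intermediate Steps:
363 + w(0*(b(4, -1) + 4)) = 363 + (0*((-3 - 2*(-1)) + 4))**2 = 363 + (0*((-3 + 2) + 4))**2 = 363 + (0*(-1 + 4))**2 = 363 + (0*3)**2 = 363 + 0**2 = 363 + 0 = 363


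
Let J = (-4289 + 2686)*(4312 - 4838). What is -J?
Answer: -843178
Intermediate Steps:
J = 843178 (J = -1603*(-526) = 843178)
-J = -1*843178 = -843178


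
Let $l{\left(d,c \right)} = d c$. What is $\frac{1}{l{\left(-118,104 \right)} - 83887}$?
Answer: $- \frac{1}{96159} \approx -1.0399 \cdot 10^{-5}$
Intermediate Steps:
$l{\left(d,c \right)} = c d$
$\frac{1}{l{\left(-118,104 \right)} - 83887} = \frac{1}{104 \left(-118\right) - 83887} = \frac{1}{-12272 - 83887} = \frac{1}{-96159} = - \frac{1}{96159}$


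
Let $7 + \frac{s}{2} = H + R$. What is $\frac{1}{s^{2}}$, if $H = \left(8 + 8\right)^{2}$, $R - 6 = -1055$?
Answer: $\frac{1}{2560000} \approx 3.9062 \cdot 10^{-7}$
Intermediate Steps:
$R = -1049$ ($R = 6 - 1055 = -1049$)
$H = 256$ ($H = 16^{2} = 256$)
$s = -1600$ ($s = -14 + 2 \left(256 - 1049\right) = -14 + 2 \left(-793\right) = -14 - 1586 = -1600$)
$\frac{1}{s^{2}} = \frac{1}{\left(-1600\right)^{2}} = \frac{1}{2560000}$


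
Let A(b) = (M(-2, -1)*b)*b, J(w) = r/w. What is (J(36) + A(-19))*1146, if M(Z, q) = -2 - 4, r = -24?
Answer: -2483000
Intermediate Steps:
M(Z, q) = -6
J(w) = -24/w
A(b) = -6*b² (A(b) = (-6*b)*b = -6*b²)
(J(36) + A(-19))*1146 = (-24/36 - 6*(-19)²)*1146 = (-24*1/36 - 6*361)*1146 = (-⅔ - 2166)*1146 = -6500/3*1146 = -2483000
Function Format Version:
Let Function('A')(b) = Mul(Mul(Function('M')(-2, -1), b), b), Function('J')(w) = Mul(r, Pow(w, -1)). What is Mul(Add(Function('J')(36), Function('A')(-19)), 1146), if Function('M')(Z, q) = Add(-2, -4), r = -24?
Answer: -2483000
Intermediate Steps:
Function('M')(Z, q) = -6
Function('J')(w) = Mul(-24, Pow(w, -1))
Function('A')(b) = Mul(-6, Pow(b, 2)) (Function('A')(b) = Mul(Mul(-6, b), b) = Mul(-6, Pow(b, 2)))
Mul(Add(Function('J')(36), Function('A')(-19)), 1146) = Mul(Add(Mul(-24, Pow(36, -1)), Mul(-6, Pow(-19, 2))), 1146) = Mul(Add(Mul(-24, Rational(1, 36)), Mul(-6, 361)), 1146) = Mul(Add(Rational(-2, 3), -2166), 1146) = Mul(Rational(-6500, 3), 1146) = -2483000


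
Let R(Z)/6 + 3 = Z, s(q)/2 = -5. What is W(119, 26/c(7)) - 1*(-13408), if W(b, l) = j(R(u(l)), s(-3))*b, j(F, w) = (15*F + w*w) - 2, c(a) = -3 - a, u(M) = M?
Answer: -34906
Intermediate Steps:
s(q) = -10 (s(q) = 2*(-5) = -10)
R(Z) = -18 + 6*Z
j(F, w) = -2 + w² + 15*F (j(F, w) = (15*F + w²) - 2 = (w² + 15*F) - 2 = -2 + w² + 15*F)
W(b, l) = b*(-172 + 90*l) (W(b, l) = (-2 + (-10)² + 15*(-18 + 6*l))*b = (-2 + 100 + (-270 + 90*l))*b = (-172 + 90*l)*b = b*(-172 + 90*l))
W(119, 26/c(7)) - 1*(-13408) = 2*119*(-86 + 45*(26/(-3 - 1*7))) - 1*(-13408) = 2*119*(-86 + 45*(26/(-3 - 7))) + 13408 = 2*119*(-86 + 45*(26/(-10))) + 13408 = 2*119*(-86 + 45*(26*(-⅒))) + 13408 = 2*119*(-86 + 45*(-13/5)) + 13408 = 2*119*(-86 - 117) + 13408 = 2*119*(-203) + 13408 = -48314 + 13408 = -34906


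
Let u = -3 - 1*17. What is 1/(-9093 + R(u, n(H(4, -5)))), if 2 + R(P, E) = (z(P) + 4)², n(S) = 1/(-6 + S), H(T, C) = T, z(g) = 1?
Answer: -1/9070 ≈ -0.00011025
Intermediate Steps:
u = -20 (u = -3 - 17 = -20)
R(P, E) = 23 (R(P, E) = -2 + (1 + 4)² = -2 + 5² = -2 + 25 = 23)
1/(-9093 + R(u, n(H(4, -5)))) = 1/(-9093 + 23) = 1/(-9070) = -1/9070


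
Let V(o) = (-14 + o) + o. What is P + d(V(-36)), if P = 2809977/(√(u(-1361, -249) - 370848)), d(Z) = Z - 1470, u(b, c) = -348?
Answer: -1556 - 936659*I*√10311/20622 ≈ -1556.0 - 4612.1*I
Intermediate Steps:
V(o) = -14 + 2*o
d(Z) = -1470 + Z
P = -936659*I*√10311/20622 (P = 2809977/(√(-348 - 370848)) = 2809977/(√(-371196)) = 2809977/((6*I*√10311)) = 2809977*(-I*√10311/61866) = -936659*I*√10311/20622 ≈ -4612.1*I)
P + d(V(-36)) = -936659*I*√10311/20622 + (-1470 + (-14 + 2*(-36))) = -936659*I*√10311/20622 + (-1470 + (-14 - 72)) = -936659*I*√10311/20622 + (-1470 - 86) = -936659*I*√10311/20622 - 1556 = -1556 - 936659*I*√10311/20622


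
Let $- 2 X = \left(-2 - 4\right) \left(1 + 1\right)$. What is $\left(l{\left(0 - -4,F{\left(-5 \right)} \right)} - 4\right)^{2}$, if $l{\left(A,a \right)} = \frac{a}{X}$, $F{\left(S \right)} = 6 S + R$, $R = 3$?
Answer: $\frac{289}{4} \approx 72.25$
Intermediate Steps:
$F{\left(S \right)} = 3 + 6 S$ ($F{\left(S \right)} = 6 S + 3 = 3 + 6 S$)
$X = 6$ ($X = - \frac{\left(-2 - 4\right) \left(1 + 1\right)}{2} = - \frac{\left(-6\right) 2}{2} = \left(- \frac{1}{2}\right) \left(-12\right) = 6$)
$l{\left(A,a \right)} = \frac{a}{6}$
$\left(l{\left(0 - -4,F{\left(-5 \right)} \right)} - 4\right)^{2} = \left(\frac{3 + 6 \left(-5\right)}{6} - 4\right)^{2} = \left(\frac{3 - 30}{6} - 4\right)^{2} = \left(\frac{1}{6} \left(-27\right) - 4\right)^{2} = \left(- \frac{9}{2} - 4\right)^{2} = \left(- \frac{17}{2}\right)^{2} = \frac{289}{4}$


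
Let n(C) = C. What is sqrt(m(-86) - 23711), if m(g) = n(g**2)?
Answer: I*sqrt(16315) ≈ 127.73*I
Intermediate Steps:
m(g) = g**2
sqrt(m(-86) - 23711) = sqrt((-86)**2 - 23711) = sqrt(7396 - 23711) = sqrt(-16315) = I*sqrt(16315)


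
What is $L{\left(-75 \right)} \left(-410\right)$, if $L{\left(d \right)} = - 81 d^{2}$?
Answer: $186806250$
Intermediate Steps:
$L{\left(-75 \right)} \left(-410\right) = - 81 \left(-75\right)^{2} \left(-410\right) = \left(-81\right) 5625 \left(-410\right) = \left(-455625\right) \left(-410\right) = 186806250$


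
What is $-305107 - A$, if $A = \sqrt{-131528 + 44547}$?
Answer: $-305107 - i \sqrt{86981} \approx -3.0511 \cdot 10^{5} - 294.93 i$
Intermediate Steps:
$A = i \sqrt{86981}$ ($A = \sqrt{-86981} = i \sqrt{86981} \approx 294.93 i$)
$-305107 - A = -305107 - i \sqrt{86981}$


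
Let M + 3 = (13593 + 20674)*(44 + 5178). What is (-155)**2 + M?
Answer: 178966296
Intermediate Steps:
M = 178942271 (M = -3 + (13593 + 20674)*(44 + 5178) = -3 + 34267*5222 = -3 + 178942274 = 178942271)
(-155)**2 + M = (-155)**2 + 178942271 = 24025 + 178942271 = 178966296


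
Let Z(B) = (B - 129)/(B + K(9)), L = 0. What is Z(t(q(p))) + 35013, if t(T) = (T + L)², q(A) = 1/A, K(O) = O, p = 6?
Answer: 11374582/325 ≈ 34999.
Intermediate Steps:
t(T) = T² (t(T) = (T + 0)² = T²)
Z(B) = (-129 + B)/(9 + B) (Z(B) = (B - 129)/(B + 9) = (-129 + B)/(9 + B))
Z(t(q(p))) + 35013 = (-129 + (1/6)²)/(9 + (1/6)²) + 35013 = (-129 + (⅙)²)/(9 + (⅙)²) + 35013 = (-129 + 1/36)/(9 + 1/36) + 35013 = -4643/36/(325/36) + 35013 = (36/325)*(-4643/36) + 35013 = -4643/325 + 35013 = 11374582/325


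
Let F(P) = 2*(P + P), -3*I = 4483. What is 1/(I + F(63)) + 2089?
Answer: 7785700/3727 ≈ 2089.0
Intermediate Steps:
I = -4483/3 (I = -1/3*4483 = -4483/3 ≈ -1494.3)
F(P) = 4*P (F(P) = 2*(2*P) = 4*P)
1/(I + F(63)) + 2089 = 1/(-4483/3 + 4*63) + 2089 = 1/(-4483/3 + 252) + 2089 = 1/(-3727/3) + 2089 = -3/3727 + 2089 = 7785700/3727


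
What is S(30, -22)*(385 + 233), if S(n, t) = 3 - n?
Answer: -16686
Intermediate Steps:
S(30, -22)*(385 + 233) = (3 - 1*30)*(385 + 233) = (3 - 30)*618 = -27*618 = -16686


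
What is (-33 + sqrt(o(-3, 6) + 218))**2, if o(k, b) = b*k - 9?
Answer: (33 - sqrt(191))**2 ≈ 367.86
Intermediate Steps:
o(k, b) = -9 + b*k
(-33 + sqrt(o(-3, 6) + 218))**2 = (-33 + sqrt((-9 + 6*(-3)) + 218))**2 = (-33 + sqrt((-9 - 18) + 218))**2 = (-33 + sqrt(-27 + 218))**2 = (-33 + sqrt(191))**2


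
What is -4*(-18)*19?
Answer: 1368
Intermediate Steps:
-4*(-18)*19 = 72*19 = 1368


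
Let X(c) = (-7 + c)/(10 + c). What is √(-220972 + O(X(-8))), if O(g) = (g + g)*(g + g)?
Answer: I*√220747 ≈ 469.84*I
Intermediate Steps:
X(c) = (-7 + c)/(10 + c)
O(g) = 4*g² (O(g) = (2*g)*(2*g) = 4*g²)
√(-220972 + O(X(-8))) = √(-220972 + 4*((-7 - 8)/(10 - 8))²) = √(-220972 + 4*(-15/2)²) = √(-220972 + 4*(225/4)) = √(-220972 + 225) = √(-220747) = I*√220747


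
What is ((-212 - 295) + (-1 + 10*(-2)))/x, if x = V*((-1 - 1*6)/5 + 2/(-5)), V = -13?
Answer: -880/39 ≈ -22.564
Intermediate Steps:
x = 117/5 (x = -13*((-1 - 1*6)/5 + 2/(-5)) = -13*((-1 - 6)*(1/5) + 2*(-1/5)) = -13*(-7*1/5 - 2/5) = -13*(-7/5 - 2/5) = -13*(-9/5) = 117/5 ≈ 23.400)
((-212 - 295) + (-1 + 10*(-2)))/x = ((-212 - 295) + (-1 + 10*(-2)))/(117/5) = (-507 + (-1 - 20))*(5/117) = (-507 - 21)*(5/117) = -528*5/117 = -880/39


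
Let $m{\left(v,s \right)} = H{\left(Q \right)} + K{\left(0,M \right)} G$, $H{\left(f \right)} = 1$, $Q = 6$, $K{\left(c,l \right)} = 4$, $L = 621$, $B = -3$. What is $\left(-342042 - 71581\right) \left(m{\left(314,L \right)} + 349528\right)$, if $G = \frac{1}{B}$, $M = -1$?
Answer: $- \frac{433718046209}{3} \approx -1.4457 \cdot 10^{11}$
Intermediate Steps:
$G = - \frac{1}{3}$ ($G = \frac{1}{-3} = - \frac{1}{3} \approx -0.33333$)
$m{\left(v,s \right)} = - \frac{1}{3}$ ($m{\left(v,s \right)} = 1 + 4 \left(- \frac{1}{3}\right) = 1 - \frac{4}{3} = - \frac{1}{3}$)
$\left(-342042 - 71581\right) \left(m{\left(314,L \right)} + 349528\right) = \left(-342042 - 71581\right) \left(- \frac{1}{3} + 349528\right) = \left(-413623\right) \frac{1048583}{3} = - \frac{433718046209}{3}$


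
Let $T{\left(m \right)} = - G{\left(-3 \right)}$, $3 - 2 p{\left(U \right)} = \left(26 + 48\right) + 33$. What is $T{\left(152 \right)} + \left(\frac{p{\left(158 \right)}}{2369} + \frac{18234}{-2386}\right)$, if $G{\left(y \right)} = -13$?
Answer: $\frac{15080612}{2826217} \approx 5.336$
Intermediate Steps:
$p{\left(U \right)} = -52$ ($p{\left(U \right)} = \frac{3}{2} - \frac{\left(26 + 48\right) + 33}{2} = \frac{3}{2} - \frac{74 + 33}{2} = \frac{3}{2} - \frac{107}{2} = -52$)
$T{\left(m \right)} = 13$ ($T{\left(m \right)} = \left(-1\right) \left(-13\right) = 13$)
$T{\left(152 \right)} + \left(\frac{p{\left(158 \right)}}{2369} + \frac{18234}{-2386}\right) = 13 + \left(- \frac{52}{2369} + \frac{18234}{-2386}\right) = 13 + \left(\left(-52\right) \frac{1}{2369} + 18234 \left(- \frac{1}{2386}\right)\right) = 13 - \frac{21660209}{2826217} = \frac{15080612}{2826217}$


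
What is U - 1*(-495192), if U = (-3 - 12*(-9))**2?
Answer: 506217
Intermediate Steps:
U = 11025 (U = (-3 + 108)**2 = 105**2 = 11025)
U - 1*(-495192) = 11025 - 1*(-495192) = 11025 + 495192 = 506217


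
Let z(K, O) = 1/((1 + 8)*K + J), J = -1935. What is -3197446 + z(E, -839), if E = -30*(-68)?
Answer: -52518050549/16425 ≈ -3.1974e+6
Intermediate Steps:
E = 2040
z(K, O) = 1/(-1935 + 9*K) (z(K, O) = 1/((1 + 8)*K - 1935) = 1/(9*K - 1935) = 1/(-1935 + 9*K))
-3197446 + z(E, -839) = -3197446 + 1/(9*(-215 + 2040)) = -3197446 + (1/9)/1825 = -3197446 + (1/9)*(1/1825) = -3197446 + 1/16425 = -52518050549/16425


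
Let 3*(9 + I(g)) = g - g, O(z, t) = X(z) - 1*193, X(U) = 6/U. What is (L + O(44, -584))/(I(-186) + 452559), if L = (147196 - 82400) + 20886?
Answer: 1880761/9956100 ≈ 0.18891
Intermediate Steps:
O(z, t) = -193 + 6/z (O(z, t) = 6/z - 1*193 = 6/z - 193 = -193 + 6/z)
I(g) = -9 (I(g) = -9 + (g - g)/3 = -9 + (⅓)*0 = -9 + 0 = -9)
L = 85682 (L = 64796 + 20886 = 85682)
(L + O(44, -584))/(I(-186) + 452559) = (85682 + (-193 + 6/44))/(-9 + 452559) = (85682 + (-193 + 6*(1/44)))/452550 = (85682 + (-193 + 3/22))*(1/452550) = (85682 - 4243/22)*(1/452550) = (1880761/22)*(1/452550) = 1880761/9956100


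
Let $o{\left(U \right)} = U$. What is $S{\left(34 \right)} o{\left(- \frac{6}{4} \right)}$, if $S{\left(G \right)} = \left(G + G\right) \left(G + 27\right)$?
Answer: $-6222$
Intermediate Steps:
$S{\left(G \right)} = 2 G \left(27 + G\right)$
$S{\left(34 \right)} o{\left(- \frac{6}{4} \right)} = 2 \cdot 34 \left(27 + 34\right) \left(- \frac{6}{4}\right) = 2 \cdot 34 \cdot 61 \left(\left(-6\right) \frac{1}{4}\right) = 4148 \left(- \frac{3}{2}\right) = -6222$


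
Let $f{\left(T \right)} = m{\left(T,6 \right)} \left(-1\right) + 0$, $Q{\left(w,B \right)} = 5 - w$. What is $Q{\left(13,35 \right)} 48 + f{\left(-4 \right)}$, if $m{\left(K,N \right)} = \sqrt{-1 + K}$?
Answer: $-384 - i \sqrt{5} \approx -384.0 - 2.2361 i$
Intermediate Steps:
$f{\left(T \right)} = - \sqrt{-1 + T}$ ($f{\left(T \right)} = \sqrt{-1 + T} \left(-1\right) + 0 = - \sqrt{-1 + T} + 0 = - \sqrt{-1 + T}$)
$Q{\left(13,35 \right)} 48 + f{\left(-4 \right)} = \left(5 - 13\right) 48 - \sqrt{-1 - 4} = \left(5 - 13\right) 48 - \sqrt{-5} = \left(-8\right) 48 - i \sqrt{5} = -384 - i \sqrt{5}$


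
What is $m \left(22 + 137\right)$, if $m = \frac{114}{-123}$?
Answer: $- \frac{6042}{41} \approx -147.37$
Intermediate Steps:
$m = - \frac{38}{41}$ ($m = 114 \left(- \frac{1}{123}\right) = - \frac{38}{41} \approx -0.92683$)
$m \left(22 + 137\right) = - \frac{38 \left(22 + 137\right)}{41} = \left(- \frac{38}{41}\right) 159 = - \frac{6042}{41}$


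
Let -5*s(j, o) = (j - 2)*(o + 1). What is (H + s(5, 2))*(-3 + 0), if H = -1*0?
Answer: 27/5 ≈ 5.4000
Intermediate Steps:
s(j, o) = -(1 + o)*(-2 + j)/5 (s(j, o) = -(j - 2)*(o + 1)/5 = -(-2 + j)*(1 + o)/5 = -(1 + o)*(-2 + j)/5)
H = 0
(H + s(5, 2))*(-3 + 0) = (0 + (⅖ - ⅕*5 + (⅖)*2 - ⅕*5*2))*(-3 + 0) = (0 + (⅖ - 1 + ⅘ - 2))*(-3) = (0 - 9/5)*(-3) = -9/5*(-3) = 27/5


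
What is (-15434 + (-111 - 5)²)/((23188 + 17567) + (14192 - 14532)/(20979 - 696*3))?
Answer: -37366398/769902365 ≈ -0.048534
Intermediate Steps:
(-15434 + (-111 - 5)²)/((23188 + 17567) + (14192 - 14532)/(20979 - 696*3)) = (-15434 + (-116)²)/(40755 - 340/(20979 - 2088)) = (-15434 + 13456)/(40755 - 340/18891) = -1978/(40755 - 340*1/18891) = -1978/(40755 - 340/18891) = -1978/769902365/18891 = -1978*18891/769902365 = -37366398/769902365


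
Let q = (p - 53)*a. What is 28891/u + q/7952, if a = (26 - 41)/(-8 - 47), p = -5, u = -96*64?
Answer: -158013913/33589248 ≈ -4.7043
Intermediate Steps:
u = -6144
a = 3/11 (a = -15/(-55) = -15*(-1/55) = 3/11 ≈ 0.27273)
q = -174/11 (q = (-5 - 53)*(3/11) = -58*3/11 = -174/11 ≈ -15.818)
28891/u + q/7952 = 28891/(-6144) - 174/11/7952 = 28891*(-1/6144) - 174/11*1/7952 = -28891/6144 - 87/43736 = -158013913/33589248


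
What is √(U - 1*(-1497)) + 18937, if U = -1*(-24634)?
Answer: 18937 + √26131 ≈ 19099.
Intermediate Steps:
U = 24634
√(U - 1*(-1497)) + 18937 = √(24634 - 1*(-1497)) + 18937 = √(24634 + 1497) + 18937 = √26131 + 18937 = 18937 + √26131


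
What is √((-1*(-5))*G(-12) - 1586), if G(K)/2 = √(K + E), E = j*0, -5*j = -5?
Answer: √(-1586 + 20*I*√3) ≈ 0.4349 + 39.827*I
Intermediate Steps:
j = 1 (j = -⅕*(-5) = 1)
E = 0 (E = 1*0 = 0)
G(K) = 2*√K (G(K) = 2*√(K + 0) = 2*√K)
√((-1*(-5))*G(-12) - 1586) = √((-1*(-5))*(2*√(-12)) - 1586) = √(5*(2*(2*I*√3)) - 1586) = √(5*(4*I*√3) - 1586) = √(20*I*√3 - 1586) = √(-1586 + 20*I*√3)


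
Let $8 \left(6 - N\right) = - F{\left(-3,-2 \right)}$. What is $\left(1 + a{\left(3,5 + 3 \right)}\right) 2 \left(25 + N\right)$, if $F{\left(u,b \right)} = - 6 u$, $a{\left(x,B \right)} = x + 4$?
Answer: $532$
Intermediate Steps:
$a{\left(x,B \right)} = 4 + x$
$N = \frac{33}{4}$ ($N = 6 - \frac{\left(-1\right) \left(\left(-6\right) \left(-3\right)\right)}{8} = 6 - \frac{\left(-1\right) 18}{8} = 6 - - \frac{9}{4} = 6 + \frac{9}{4} = \frac{33}{4} \approx 8.25$)
$\left(1 + a{\left(3,5 + 3 \right)}\right) 2 \left(25 + N\right) = \left(1 + \left(4 + 3\right)\right) 2 \left(25 + \frac{33}{4}\right) = \left(1 + 7\right) 2 \cdot \frac{133}{4} = 8 \cdot 2 \cdot \frac{133}{4} = 16 \cdot \frac{133}{4} = 532$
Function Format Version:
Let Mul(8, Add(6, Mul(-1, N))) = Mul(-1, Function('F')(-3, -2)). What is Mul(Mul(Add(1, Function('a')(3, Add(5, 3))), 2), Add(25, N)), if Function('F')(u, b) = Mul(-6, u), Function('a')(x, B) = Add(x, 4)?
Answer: 532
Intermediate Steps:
Function('a')(x, B) = Add(4, x)
N = Rational(33, 4) (N = Add(6, Mul(Rational(-1, 8), Mul(-1, Mul(-6, -3)))) = Add(6, Mul(Rational(-1, 8), Mul(-1, 18))) = Add(6, Mul(Rational(-1, 8), -18)) = Add(6, Rational(9, 4)) = Rational(33, 4) ≈ 8.2500)
Mul(Mul(Add(1, Function('a')(3, Add(5, 3))), 2), Add(25, N)) = Mul(Mul(Add(1, Add(4, 3)), 2), Add(25, Rational(33, 4))) = Mul(Mul(Add(1, 7), 2), Rational(133, 4)) = Mul(Mul(8, 2), Rational(133, 4)) = Mul(16, Rational(133, 4)) = 532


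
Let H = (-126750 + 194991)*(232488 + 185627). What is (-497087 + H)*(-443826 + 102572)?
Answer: -9736689372659512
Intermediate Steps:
H = 28532585715 (H = 68241*418115 = 28532585715)
(-497087 + H)*(-443826 + 102572) = (-497087 + 28532585715)*(-443826 + 102572) = 28532088628*(-341254) = -9736689372659512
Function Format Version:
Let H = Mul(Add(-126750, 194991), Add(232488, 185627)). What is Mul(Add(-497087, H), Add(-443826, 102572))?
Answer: -9736689372659512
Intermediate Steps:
H = 28532585715 (H = Mul(68241, 418115) = 28532585715)
Mul(Add(-497087, H), Add(-443826, 102572)) = Mul(Add(-497087, 28532585715), Add(-443826, 102572)) = Mul(28532088628, -341254) = -9736689372659512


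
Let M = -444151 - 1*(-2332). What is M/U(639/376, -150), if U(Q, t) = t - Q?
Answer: 55374648/19013 ≈ 2912.5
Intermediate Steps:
M = -441819 (M = -444151 + 2332 = -441819)
M/U(639/376, -150) = -441819/(-150 - 639/376) = -441819/(-57039/376) = -441819*(-376/57039) = 55374648/19013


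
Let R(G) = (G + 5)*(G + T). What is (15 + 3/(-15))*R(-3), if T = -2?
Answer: -148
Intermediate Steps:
R(G) = (-2 + G)*(5 + G) (R(G) = (G + 5)*(G - 2) = (5 + G)*(-2 + G) = (-2 + G)*(5 + G))
(15 + 3/(-15))*R(-3) = (15 + 3/(-15))*(-10 + (-3)**2 + 3*(-3)) = (15 + 3*(-1/15))*(-10 + 9 - 9) = (15 - 1/5)*(-10) = (74/5)*(-10) = -148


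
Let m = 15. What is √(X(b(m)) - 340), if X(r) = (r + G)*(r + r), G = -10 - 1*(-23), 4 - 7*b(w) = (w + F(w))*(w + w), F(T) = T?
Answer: 10*√291 ≈ 170.59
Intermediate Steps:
b(w) = 4/7 - 4*w²/7 (b(w) = 4/7 - (w + w)*(w + w)/7 = 4/7 - 2*w*2*w/7 = 4/7 - 4*w²/7)
G = 13 (G = -10 + 23 = 13)
X(r) = 2*r*(13 + r) (X(r) = (r + 13)*(r + r) = (13 + r)*(2*r) = 2*r*(13 + r))
√(X(b(m)) - 340) = √(2*(4/7 - 4/7*15²)*(13 + (4/7 - 4/7*15²)) - 340) = √(2*(4/7 - 4/7*225)*(13 + (4/7 - 4/7*225)) - 340) = √(2*(4/7 - 900/7)*(13 + (4/7 - 900/7)) - 340) = √(2*(-128)*(13 - 128) - 340) = √(2*(-128)*(-115) - 340) = √(29440 - 340) = √29100 = 10*√291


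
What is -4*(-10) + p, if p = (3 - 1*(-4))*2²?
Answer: 68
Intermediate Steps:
p = 28 (p = (3 + 4)*4 = 7*4 = 28)
-4*(-10) + p = -4*(-10) + 28 = 40 + 28 = 68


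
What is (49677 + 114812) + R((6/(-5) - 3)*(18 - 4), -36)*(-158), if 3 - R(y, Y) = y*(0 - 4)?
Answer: 1005883/5 ≈ 2.0118e+5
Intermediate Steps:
R(y, Y) = 3 + 4*y (R(y, Y) = 3 - y*(0 - 4) = 3 - y*(-4) = 3 - (-4)*y = 3 + 4*y)
(49677 + 114812) + R((6/(-5) - 3)*(18 - 4), -36)*(-158) = (49677 + 114812) + (3 + 4*((6/(-5) - 3)*(18 - 4)))*(-158) = 164489 + (3 + 4*((6*(-1/5) - 3)*14))*(-158) = 164489 + (3 + 4*((-6/5 - 3)*14))*(-158) = 164489 + (3 + 4*(-21/5*14))*(-158) = 164489 + (3 + 4*(-294/5))*(-158) = 164489 + (3 - 1176/5)*(-158) = 164489 - 1161/5*(-158) = 164489 + 183438/5 = 1005883/5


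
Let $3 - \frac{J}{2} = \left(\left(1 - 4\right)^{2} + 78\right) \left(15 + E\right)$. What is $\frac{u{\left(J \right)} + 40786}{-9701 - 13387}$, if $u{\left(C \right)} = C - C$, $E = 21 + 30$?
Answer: $- \frac{20393}{11544} \approx -1.7665$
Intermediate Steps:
$E = 51$
$J = -11478$ ($J = 6 - 2 \left(\left(1 - 4\right)^{2} + 78\right) \left(15 + 51\right) = 6 - 2 \left(\left(-3\right)^{2} + 78\right) 66 = 6 - 2 \left(9 + 78\right) 66 = 6 - 2 \cdot 87 \cdot 66 = 6 - 11484 = -11478$)
$u{\left(C \right)} = 0$
$\frac{u{\left(J \right)} + 40786}{-9701 - 13387} = \frac{0 + 40786}{-9701 - 13387} = \frac{40786}{-23088} = 40786 \left(- \frac{1}{23088}\right) = - \frac{20393}{11544}$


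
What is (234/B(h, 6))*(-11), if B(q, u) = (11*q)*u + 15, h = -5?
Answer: 286/35 ≈ 8.1714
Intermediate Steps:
B(q, u) = 15 + 11*q*u (B(q, u) = 11*q*u + 15 = 15 + 11*q*u)
(234/B(h, 6))*(-11) = (234/(15 + 11*(-5)*6))*(-11) = (234/(15 - 330))*(-11) = (234/(-315))*(-11) = (234*(-1/315))*(-11) = -26/35*(-11) = 286/35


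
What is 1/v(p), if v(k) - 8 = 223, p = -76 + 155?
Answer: 1/231 ≈ 0.0043290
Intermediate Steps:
p = 79
v(k) = 231 (v(k) = 8 + 223 = 231)
1/v(p) = 1/231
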